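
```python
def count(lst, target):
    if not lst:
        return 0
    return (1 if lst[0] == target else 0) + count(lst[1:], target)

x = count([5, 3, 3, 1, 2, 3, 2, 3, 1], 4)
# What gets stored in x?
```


count([5, 3, 3, 1, 2, 3, 2, 3, 1], 4)
lst[0]=5 != 4: 0 + count([3, 3, 1, 2, 3, 2, 3, 1], 4)
lst[0]=3 != 4: 0 + count([3, 1, 2, 3, 2, 3, 1], 4)
lst[0]=3 != 4: 0 + count([1, 2, 3, 2, 3, 1], 4)
lst[0]=1 != 4: 0 + count([2, 3, 2, 3, 1], 4)
lst[0]=2 != 4: 0 + count([3, 2, 3, 1], 4)
lst[0]=3 != 4: 0 + count([2, 3, 1], 4)
lst[0]=2 != 4: 0 + count([3, 1], 4)
lst[0]=3 != 4: 0 + count([1], 4)
lst[0]=1 != 4: 0 + count([], 4)
= 0


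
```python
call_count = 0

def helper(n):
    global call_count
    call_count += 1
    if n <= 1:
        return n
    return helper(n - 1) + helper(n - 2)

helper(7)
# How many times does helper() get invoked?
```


helper(7) calls helper(6) and helper(5); each non-base call branches into two more.
Let C(k) = total number of calls made by helper(k), including the call to helper(k) itself.
Base cases: C(0) = 1, C(1) = 1
Recurrence: C(k) = 1 + C(k-1) + C(k-2)
  C(2) = 1 + C(1) + C(0) = 1 + 1 + 1 = 3
  C(3) = 1 + C(2) + C(1) = 1 + 3 + 1 = 5
  C(4) = 1 + C(3) + C(2) = 1 + 5 + 3 = 9
  C(5) = 1 + C(4) + C(3) = 1 + 9 + 5 = 15
  C(6) = 1 + C(5) + C(4) = 1 + 15 + 9 = 25
  C(7) = 1 + C(6) + C(5) = 1 + 25 + 15 = 41
Total calls = C(7) = 41


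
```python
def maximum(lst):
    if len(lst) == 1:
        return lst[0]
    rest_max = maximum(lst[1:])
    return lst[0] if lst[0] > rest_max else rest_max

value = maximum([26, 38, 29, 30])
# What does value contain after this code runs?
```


maximum([26, 38, 29, 30])
= compare 26 with maximum([38, 29, 30])
= compare 38 with maximum([29, 30])
= compare 29 with maximum([30])
Base: maximum([30]) = 30
compare 29 with 30: max = 30
compare 38 with 30: max = 38
compare 26 with 38: max = 38
= 38


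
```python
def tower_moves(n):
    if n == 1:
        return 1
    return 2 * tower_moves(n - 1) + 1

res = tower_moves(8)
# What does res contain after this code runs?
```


tower_moves(8)
= 2 * tower_moves(7) + 1
= 2 * (2 * tower_moves(6) + 1) + 1
= 2 * (2 * (2 * tower_moves(5) + 1) + 1) + 1
= 2 * (2 * (2 * (2 * tower_moves(4) + 1) + 1) + 1) + 1
= 2 * (2 * (2 * (2 * (2 * tower_moves(3) + 1) + 1) + 1) + 1) + 1
= 2 * (2 * (2 * (2 * (2 * (2 * tower_moves(2) + 1) + 1) + 1) + 1) + 1) + 1
= 2 * (2 * (2 * (2 * (2 * (2 * (2 * tower_moves(1) + 1) + 1) + 1) + 1) + 1) + 1) + 1
Now compute bottom-up:
tower_moves(1) = 1
tower_moves(2) = 2 * 1 + 1 = 3
tower_moves(3) = 2 * 3 + 1 = 7
tower_moves(4) = 2 * 7 + 1 = 15
tower_moves(5) = 2 * 15 + 1 = 31
tower_moves(6) = 2 * 31 + 1 = 63
tower_moves(7) = 2 * 63 + 1 = 127
tower_moves(8) = 2 * 127 + 1 = 255
= 255


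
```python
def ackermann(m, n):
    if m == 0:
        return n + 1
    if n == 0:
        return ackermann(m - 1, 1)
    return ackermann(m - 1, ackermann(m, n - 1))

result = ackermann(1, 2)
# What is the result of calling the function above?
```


ackermann(1, 2)
= ackermann(0, ackermann(1, 1))
First compute ackermann(1, 1) = 3
= ackermann(0, 3)
= 4


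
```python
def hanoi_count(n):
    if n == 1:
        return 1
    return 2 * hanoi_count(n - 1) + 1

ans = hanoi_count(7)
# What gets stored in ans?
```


hanoi_count(7)
= 2 * hanoi_count(6) + 1
= 2 * (2 * hanoi_count(5) + 1) + 1
= 2 * (2 * (2 * hanoi_count(4) + 1) + 1) + 1
= 2 * (2 * (2 * (2 * hanoi_count(3) + 1) + 1) + 1) + 1
= 2 * (2 * (2 * (2 * (2 * hanoi_count(2) + 1) + 1) + 1) + 1) + 1
= 2 * (2 * (2 * (2 * (2 * (2 * hanoi_count(1) + 1) + 1) + 1) + 1) + 1) + 1
Now compute bottom-up:
hanoi_count(1) = 1
hanoi_count(2) = 2 * 1 + 1 = 3
hanoi_count(3) = 2 * 3 + 1 = 7
hanoi_count(4) = 2 * 7 + 1 = 15
hanoi_count(5) = 2 * 15 + 1 = 31
hanoi_count(6) = 2 * 31 + 1 = 63
hanoi_count(7) = 2 * 63 + 1 = 127
= 127


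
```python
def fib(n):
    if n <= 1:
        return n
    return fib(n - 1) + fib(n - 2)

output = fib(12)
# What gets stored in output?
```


fib(12)
= fib(11) + fib(10)
= (fib(10) + fib(9)) + fib(10)
Computing bottom-up: fib(0)=0, fib(1)=1, fib(2)=1, fib(3)=2, fib(4)=3, fib(5)=5, fib(6)=8, fib(7)=13, fib(8)=21, fib(9)=34, fib(10)=55, fib(11)=89, fib(12)=144
= 144


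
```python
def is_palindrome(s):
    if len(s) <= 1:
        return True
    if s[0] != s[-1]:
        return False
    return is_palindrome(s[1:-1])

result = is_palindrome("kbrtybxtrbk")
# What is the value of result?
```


is_palindrome("kbrtybxtrbk")
"kbrtybxtrbk": s[0]='k' == s[-1]='k' -> is_palindrome("brtybxtrb")
"brtybxtrb": s[0]='b' == s[-1]='b' -> is_palindrome("rtybxtr")
"rtybxtr": s[0]='r' == s[-1]='r' -> is_palindrome("tybxt")
"tybxt": s[0]='t' == s[-1]='t' -> is_palindrome("ybx")
"ybx": s[0]='y' != s[-1]='x' -> False
= False


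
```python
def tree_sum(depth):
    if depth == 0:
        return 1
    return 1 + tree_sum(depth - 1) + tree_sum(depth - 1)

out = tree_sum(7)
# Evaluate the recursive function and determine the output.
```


tree_sum(7)
= 1 + tree_sum(6) + tree_sum(6)
= 1 + 2 * tree_sum(6)
tree_sum(k) = 2^(k+1) - 1
tree_sum(0) = 1
tree_sum(1) = 3
tree_sum(2) = 7
tree_sum(3) = 15
tree_sum(4) = 31
tree_sum(7) = 2^8 - 1 = 255


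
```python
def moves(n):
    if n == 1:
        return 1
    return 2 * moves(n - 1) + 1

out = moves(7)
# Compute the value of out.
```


moves(7)
= 2 * moves(6) + 1
= 2 * (2 * moves(5) + 1) + 1
= 2 * (2 * (2 * moves(4) + 1) + 1) + 1
= 2 * (2 * (2 * (2 * moves(3) + 1) + 1) + 1) + 1
= 2 * (2 * (2 * (2 * (2 * moves(2) + 1) + 1) + 1) + 1) + 1
= 2 * (2 * (2 * (2 * (2 * (2 * moves(1) + 1) + 1) + 1) + 1) + 1) + 1
Now compute bottom-up:
moves(1) = 1
moves(2) = 2 * 1 + 1 = 3
moves(3) = 2 * 3 + 1 = 7
moves(4) = 2 * 7 + 1 = 15
moves(5) = 2 * 15 + 1 = 31
moves(6) = 2 * 31 + 1 = 63
moves(7) = 2 * 63 + 1 = 127
= 127


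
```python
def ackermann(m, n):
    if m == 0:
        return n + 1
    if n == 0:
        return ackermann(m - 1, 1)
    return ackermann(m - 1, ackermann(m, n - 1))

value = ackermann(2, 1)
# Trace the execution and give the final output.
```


ackermann(2, 1)
= ackermann(1, ackermann(2, 0))
First compute ackermann(2, 0) = 3
= ackermann(1, 3)
= 5


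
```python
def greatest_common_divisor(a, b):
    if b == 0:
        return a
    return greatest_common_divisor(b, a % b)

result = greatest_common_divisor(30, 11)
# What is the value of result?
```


greatest_common_divisor(30, 11)
= greatest_common_divisor(11, 30 % 11) = greatest_common_divisor(11, 8)
= greatest_common_divisor(8, 11 % 8) = greatest_common_divisor(8, 3)
= greatest_common_divisor(3, 8 % 3) = greatest_common_divisor(3, 2)
= greatest_common_divisor(2, 3 % 2) = greatest_common_divisor(2, 1)
= greatest_common_divisor(1, 2 % 1) = greatest_common_divisor(1, 0)
b == 0, return a = 1


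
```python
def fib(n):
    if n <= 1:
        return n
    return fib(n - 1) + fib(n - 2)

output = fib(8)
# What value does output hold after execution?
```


fib(8)
= fib(7) + fib(6)
= (fib(6) + fib(5)) + fib(6)
Computing bottom-up: fib(0)=0, fib(1)=1, fib(2)=1, fib(3)=2, fib(4)=3, fib(5)=5, fib(6)=8, fib(7)=13, fib(8)=21
= 21


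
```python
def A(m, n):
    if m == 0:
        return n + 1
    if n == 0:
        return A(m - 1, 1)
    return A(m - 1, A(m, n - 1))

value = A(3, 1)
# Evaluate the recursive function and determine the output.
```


A(3, 1)
= A(2, A(3, 0))
First compute A(3, 0) = 5
= A(2, 5)
= 13


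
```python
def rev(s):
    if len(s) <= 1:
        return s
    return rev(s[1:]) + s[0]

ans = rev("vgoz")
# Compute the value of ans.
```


rev("vgoz")
= rev("goz") + "v"
= rev("oz") + "g" + "v"
= rev("z") + "o" + "g" + "v"
= "z" + "o" + "g" + "v"
= "zogv"


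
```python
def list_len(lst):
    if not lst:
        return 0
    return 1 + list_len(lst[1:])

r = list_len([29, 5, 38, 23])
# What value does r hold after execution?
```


list_len([29, 5, 38, 23])
= 1 + list_len([5, 38, 23])
= 1 + 1 + list_len([38, 23])
= 1 + 1 + 1 + list_len([23])
= 1 + 1 + 1 + 1 + list_len([])
= 1 + 1 + 1 + 1 + 0
= 4


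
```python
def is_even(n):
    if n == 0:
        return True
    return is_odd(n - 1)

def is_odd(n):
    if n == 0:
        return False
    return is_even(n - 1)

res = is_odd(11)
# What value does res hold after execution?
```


is_odd(11)
= is_even(10)
= is_odd(9)
= is_even(8)
= is_odd(7)
= is_even(6)
= is_odd(5)
= is_even(4)
= is_odd(3)
= is_even(2)
= is_odd(1)
= is_even(0)
n == 0: return True
= True


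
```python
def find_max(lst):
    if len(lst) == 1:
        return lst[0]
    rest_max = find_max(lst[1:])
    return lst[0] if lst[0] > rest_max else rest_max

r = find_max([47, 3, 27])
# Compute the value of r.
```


find_max([47, 3, 27])
= compare 47 with find_max([3, 27])
= compare 3 with find_max([27])
Base: find_max([27]) = 27
compare 3 with 27: max = 27
compare 47 with 27: max = 47
= 47


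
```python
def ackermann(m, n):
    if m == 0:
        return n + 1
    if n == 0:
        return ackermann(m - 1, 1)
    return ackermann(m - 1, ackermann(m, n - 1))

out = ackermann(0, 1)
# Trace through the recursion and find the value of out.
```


ackermann(0, 1)
m == 0: return 1 + 1 = 2
= 2


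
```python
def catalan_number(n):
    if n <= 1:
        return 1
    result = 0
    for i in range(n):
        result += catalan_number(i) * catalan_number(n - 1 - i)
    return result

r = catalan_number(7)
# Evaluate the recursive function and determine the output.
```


catalan_number(7)
= sum of catalan_number(i) * catalan_number(7-1-i) for i in 0..6
First compute sub-values bottom-up:
  catalan_number(0) = 1, catalan_number(1) = 1
  catalan_number(2) = 1*1 + 1*1 = 2
  catalan_number(3) = 1*2 + 1*1 + 2*1 = 5
  catalan_number(4) = 1*5 + 1*2 + 2*1 + 5*1 = 14
  catalan_number(5) = 1*14 + 1*5 + 2*2 + 5*1 + 14*1 = 42
  catalan_number(6) = 1*42 + 1*14 + 2*5 + 5*2 + 14*1 + 42*1 = 132
Now catalan_number(7):
  catalan_number(0)*catalan_number(6) = 1*132 = 132
  catalan_number(1)*catalan_number(5) = 1*42 = 42
  catalan_number(2)*catalan_number(4) = 2*14 = 28
  catalan_number(3)*catalan_number(3) = 5*5 = 25
  catalan_number(4)*catalan_number(2) = 14*2 = 28
  catalan_number(5)*catalan_number(1) = 42*1 = 42
  catalan_number(6)*catalan_number(0) = 132*1 = 132
= 132 + 42 + 28 + 25 + 28 + 42 + 132
= 429


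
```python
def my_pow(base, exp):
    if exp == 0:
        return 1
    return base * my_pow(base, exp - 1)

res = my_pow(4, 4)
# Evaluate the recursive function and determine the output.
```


my_pow(4, 4)
= 4 * my_pow(4, 3)
= 4 * 4 * my_pow(4, 2)
= 4 * 4 * 4 * my_pow(4, 1)
= 4 * 4 * 4 * 4 * my_pow(4, 0)
= 4 * 4 * 4 * 4 * 1
= 256


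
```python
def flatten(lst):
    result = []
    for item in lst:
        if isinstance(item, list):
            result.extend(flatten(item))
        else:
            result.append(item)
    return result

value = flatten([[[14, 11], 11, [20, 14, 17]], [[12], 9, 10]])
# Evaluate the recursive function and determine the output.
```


flatten([[[14, 11], 11, [20, 14, 17]], [[12], 9, 10]])
Processing each element:
  [[14, 11], 11, [20, 14, 17]] is a list -> flatten recursively -> [14, 11, 11, 20, 14, 17]
  [[12], 9, 10] is a list -> flatten recursively -> [12, 9, 10]
= [14, 11, 11, 20, 14, 17, 12, 9, 10]


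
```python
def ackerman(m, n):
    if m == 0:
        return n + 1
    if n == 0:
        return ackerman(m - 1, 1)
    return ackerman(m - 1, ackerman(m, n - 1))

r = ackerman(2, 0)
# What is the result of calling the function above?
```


ackerman(2, 0)
n == 0: return ackerman(1, 1)
= ackerman(1, 1) = 3
= 3


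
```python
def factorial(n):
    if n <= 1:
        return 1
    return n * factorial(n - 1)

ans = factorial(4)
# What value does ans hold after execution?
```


factorial(4)
= 4 * factorial(3)
= 4 * 3 * factorial(2)
= 4 * 3 * 2 * factorial(1)
= 4 * 3 * 2 * 1
= 24


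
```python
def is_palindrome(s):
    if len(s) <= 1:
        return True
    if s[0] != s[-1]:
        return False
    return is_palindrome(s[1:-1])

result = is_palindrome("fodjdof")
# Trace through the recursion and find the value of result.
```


is_palindrome("fodjdof")
"fodjdof": s[0]='f' == s[-1]='f' -> is_palindrome("odjdo")
"odjdo": s[0]='o' == s[-1]='o' -> is_palindrome("djd")
"djd": s[0]='d' == s[-1]='d' -> is_palindrome("j")
"j": len <= 1 -> True
= True


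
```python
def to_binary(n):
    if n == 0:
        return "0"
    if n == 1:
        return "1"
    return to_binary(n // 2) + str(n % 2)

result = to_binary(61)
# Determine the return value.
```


to_binary(61)
= to_binary(30) + "1"
= to_binary(15) + "0" + "1"
= to_binary(7) + "1" + "0" + "1"
= to_binary(3) + "1" + "1" + "0" + "1"
= to_binary(1) + "1" + "1" + "1" + "0" + "1"
= "1" + "1" + "1" + "1" + "0" + "1"
= "111101"


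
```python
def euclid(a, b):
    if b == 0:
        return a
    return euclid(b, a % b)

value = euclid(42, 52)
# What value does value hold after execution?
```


euclid(42, 52)
= euclid(52, 42 % 52) = euclid(52, 42)
= euclid(42, 52 % 42) = euclid(42, 10)
= euclid(10, 42 % 10) = euclid(10, 2)
= euclid(2, 10 % 2) = euclid(2, 0)
b == 0, return a = 2


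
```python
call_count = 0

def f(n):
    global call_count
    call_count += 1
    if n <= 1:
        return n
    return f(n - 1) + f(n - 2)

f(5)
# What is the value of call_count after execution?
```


f(5) calls f(4) and f(3); each non-base call branches into two more.
Let C(k) = total number of calls made by f(k), including the call to f(k) itself.
Base cases: C(0) = 1, C(1) = 1
Recurrence: C(k) = 1 + C(k-1) + C(k-2)
  C(2) = 1 + C(1) + C(0) = 1 + 1 + 1 = 3
  C(3) = 1 + C(2) + C(1) = 1 + 3 + 1 = 5
  C(4) = 1 + C(3) + C(2) = 1 + 5 + 3 = 9
  C(5) = 1 + C(4) + C(3) = 1 + 9 + 5 = 15
Total calls = C(5) = 15


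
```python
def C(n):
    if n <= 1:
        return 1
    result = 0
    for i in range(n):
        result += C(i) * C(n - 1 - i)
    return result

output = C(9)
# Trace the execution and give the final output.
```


C(9)
= sum of C(i) * C(9-1-i) for i in 0..8
First compute sub-values bottom-up:
  C(0) = 1, C(1) = 1
  C(2) = 1*1 + 1*1 = 2
  C(3) = 1*2 + 1*1 + 2*1 = 5
  C(4) = 1*5 + 1*2 + 2*1 + 5*1 = 14
  C(5) = 1*14 + 1*5 + 2*2 + 5*1 + 14*1 = 42
  C(6) = 1*42 + 1*14 + 2*5 + 5*2 + 14*1 + 42*1 = 132
  C(7) = 1*132 + 1*42 + 2*14 + 5*5 + 14*2 + 42*1 + 132*1 = 429
  C(8) = 1*429 + 1*132 + 2*42 + 5*14 + 14*5 + 42*2 + 132*1 + 429*1 = 1430
Now C(9):
  C(0)*C(8) = 1*1430 = 1430
  C(1)*C(7) = 1*429 = 429
  C(2)*C(6) = 2*132 = 264
  C(3)*C(5) = 5*42 = 210
  C(4)*C(4) = 14*14 = 196
  C(5)*C(3) = 42*5 = 210
  C(6)*C(2) = 132*2 = 264
  C(7)*C(1) = 429*1 = 429
  C(8)*C(0) = 1430*1 = 1430
= 1430 + 429 + 264 + 210 + 196 + 210 + 264 + 429 + 1430
= 4862


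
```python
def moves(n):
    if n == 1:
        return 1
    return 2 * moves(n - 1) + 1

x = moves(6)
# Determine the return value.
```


moves(6)
= 2 * moves(5) + 1
= 2 * (2 * moves(4) + 1) + 1
= 2 * (2 * (2 * moves(3) + 1) + 1) + 1
= 2 * (2 * (2 * (2 * moves(2) + 1) + 1) + 1) + 1
= 2 * (2 * (2 * (2 * (2 * moves(1) + 1) + 1) + 1) + 1) + 1
Now compute bottom-up:
moves(1) = 1
moves(2) = 2 * 1 + 1 = 3
moves(3) = 2 * 3 + 1 = 7
moves(4) = 2 * 7 + 1 = 15
moves(5) = 2 * 15 + 1 = 31
moves(6) = 2 * 31 + 1 = 63
= 63


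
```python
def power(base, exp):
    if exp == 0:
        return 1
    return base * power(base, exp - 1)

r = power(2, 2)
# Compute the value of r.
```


power(2, 2)
= 2 * power(2, 1)
= 2 * 2 * power(2, 0)
= 2 * 2 * 1
= 4


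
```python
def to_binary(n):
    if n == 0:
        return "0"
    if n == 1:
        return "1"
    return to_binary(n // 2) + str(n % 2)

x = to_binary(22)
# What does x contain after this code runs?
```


to_binary(22)
= to_binary(11) + "0"
= to_binary(5) + "1" + "0"
= to_binary(2) + "1" + "1" + "0"
= to_binary(1) + "0" + "1" + "1" + "0"
= "1" + "0" + "1" + "1" + "0"
= "10110"


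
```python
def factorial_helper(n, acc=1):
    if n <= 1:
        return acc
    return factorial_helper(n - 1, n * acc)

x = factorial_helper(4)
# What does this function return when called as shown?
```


factorial_helper(4, 1)
= factorial_helper(3, 4 * 1) = factorial_helper(3, 4)
= factorial_helper(2, 3 * 4) = factorial_helper(2, 12)
= factorial_helper(1, 2 * 12) = factorial_helper(1, 24)
n <= 1, return acc = 24


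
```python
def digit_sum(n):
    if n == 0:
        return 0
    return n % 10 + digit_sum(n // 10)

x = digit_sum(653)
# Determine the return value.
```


digit_sum(653)
= 3 + digit_sum(65)
= 3 + 5 + digit_sum(6)
= 3 + 5 + 6 + digit_sum(0)
= 3 + 5 + 6 + 0
= 14


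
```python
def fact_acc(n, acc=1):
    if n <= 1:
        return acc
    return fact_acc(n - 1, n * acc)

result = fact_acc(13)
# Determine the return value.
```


fact_acc(13, 1)
= fact_acc(12, 13 * 1) = fact_acc(12, 13)
= fact_acc(11, 12 * 13) = fact_acc(11, 156)
= fact_acc(10, 11 * 156) = fact_acc(10, 1716)
= fact_acc(9, 10 * 1716) = fact_acc(9, 17160)
= fact_acc(8, 9 * 17160) = fact_acc(8, 154440)
= fact_acc(7, 8 * 154440) = fact_acc(7, 1235520)
= fact_acc(6, 7 * 1235520) = fact_acc(6, 8648640)
= fact_acc(5, 6 * 8648640) = fact_acc(5, 51891840)
= fact_acc(4, 5 * 51891840) = fact_acc(4, 259459200)
= fact_acc(3, 4 * 259459200) = fact_acc(3, 1037836800)
= fact_acc(2, 3 * 1037836800) = fact_acc(2, 3113510400)
= fact_acc(1, 2 * 3113510400) = fact_acc(1, 6227020800)
n <= 1, return acc = 6227020800


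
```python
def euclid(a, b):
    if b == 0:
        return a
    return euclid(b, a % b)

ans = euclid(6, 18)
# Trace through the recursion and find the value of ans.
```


euclid(6, 18)
= euclid(18, 6 % 18) = euclid(18, 6)
= euclid(6, 18 % 6) = euclid(6, 0)
b == 0, return a = 6


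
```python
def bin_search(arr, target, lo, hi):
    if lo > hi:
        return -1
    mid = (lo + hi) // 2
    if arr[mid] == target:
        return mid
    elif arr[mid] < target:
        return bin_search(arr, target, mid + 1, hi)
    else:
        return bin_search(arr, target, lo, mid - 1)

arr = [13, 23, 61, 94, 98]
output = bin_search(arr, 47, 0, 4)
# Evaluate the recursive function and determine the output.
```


bin_search(arr, 47, 0, 4)
lo=0, hi=4, mid=2, arr[mid]=61
61 > 47, search left half
lo=0, hi=1, mid=0, arr[mid]=13
13 < 47, search right half
lo=1, hi=1, mid=1, arr[mid]=23
23 < 47, search right half
lo > hi, target not found, return -1
= -1


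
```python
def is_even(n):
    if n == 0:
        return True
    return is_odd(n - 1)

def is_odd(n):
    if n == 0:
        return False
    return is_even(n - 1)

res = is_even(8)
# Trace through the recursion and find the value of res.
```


is_even(8)
= is_odd(7)
= is_even(6)
= is_odd(5)
= is_even(4)
= is_odd(3)
= is_even(2)
= is_odd(1)
= is_even(0)
n == 0: return True
= True


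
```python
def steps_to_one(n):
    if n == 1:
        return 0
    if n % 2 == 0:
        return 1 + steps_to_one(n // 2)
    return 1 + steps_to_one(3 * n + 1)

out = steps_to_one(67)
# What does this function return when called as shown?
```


steps_to_one(67)
67 is odd -> 3*67+1 = 202 -> steps_to_one(202)
202 is even -> steps_to_one(101)
101 is odd -> 3*101+1 = 304 -> steps_to_one(304)
304 is even -> steps_to_one(152)
152 is even -> steps_to_one(76)
76 is even -> steps_to_one(38)
38 is even -> steps_to_one(19)
19 is odd -> 3*19+1 = 58 -> steps_to_one(58)
58 is even -> steps_to_one(29)
29 is odd -> 3*29+1 = 88 -> steps_to_one(88)
88 is even -> steps_to_one(44)
44 is even -> steps_to_one(22)
22 is even -> steps_to_one(11)
11 is odd -> 3*11+1 = 34 -> steps_to_one(34)
34 is even -> steps_to_one(17)
17 is odd -> 3*17+1 = 52 -> steps_to_one(52)
52 is even -> steps_to_one(26)
26 is even -> steps_to_one(13)
13 is odd -> 3*13+1 = 40 -> steps_to_one(40)
40 is even -> steps_to_one(20)
20 is even -> steps_to_one(10)
10 is even -> steps_to_one(5)
5 is odd -> 3*5+1 = 16 -> steps_to_one(16)
16 is even -> steps_to_one(8)
8 is even -> steps_to_one(4)
4 is even -> steps_to_one(2)
2 is even -> steps_to_one(1)
Reached 1 after 27 steps
= 27


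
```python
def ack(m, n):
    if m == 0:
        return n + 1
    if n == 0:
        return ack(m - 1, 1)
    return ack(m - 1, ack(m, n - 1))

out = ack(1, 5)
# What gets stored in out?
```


ack(1, 5)
= ack(0, ack(1, 4))
First compute ack(1, 4) = 6
= ack(0, 6)
= 7


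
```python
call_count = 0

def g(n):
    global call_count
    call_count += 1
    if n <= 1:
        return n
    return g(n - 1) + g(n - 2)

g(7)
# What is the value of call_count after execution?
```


g(7) calls g(6) and g(5); each non-base call branches into two more.
Let C(k) = total number of calls made by g(k), including the call to g(k) itself.
Base cases: C(0) = 1, C(1) = 1
Recurrence: C(k) = 1 + C(k-1) + C(k-2)
  C(2) = 1 + C(1) + C(0) = 1 + 1 + 1 = 3
  C(3) = 1 + C(2) + C(1) = 1 + 3 + 1 = 5
  C(4) = 1 + C(3) + C(2) = 1 + 5 + 3 = 9
  C(5) = 1 + C(4) + C(3) = 1 + 9 + 5 = 15
  C(6) = 1 + C(5) + C(4) = 1 + 15 + 9 = 25
  C(7) = 1 + C(6) + C(5) = 1 + 25 + 15 = 41
Total calls = C(7) = 41


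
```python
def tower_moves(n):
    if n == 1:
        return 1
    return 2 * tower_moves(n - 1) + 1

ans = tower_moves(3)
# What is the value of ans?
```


tower_moves(3)
= 2 * tower_moves(2) + 1
= 2 * (2 * tower_moves(1) + 1) + 1
Now compute bottom-up:
tower_moves(1) = 1
tower_moves(2) = 2 * 1 + 1 = 3
tower_moves(3) = 2 * 3 + 1 = 7
= 7


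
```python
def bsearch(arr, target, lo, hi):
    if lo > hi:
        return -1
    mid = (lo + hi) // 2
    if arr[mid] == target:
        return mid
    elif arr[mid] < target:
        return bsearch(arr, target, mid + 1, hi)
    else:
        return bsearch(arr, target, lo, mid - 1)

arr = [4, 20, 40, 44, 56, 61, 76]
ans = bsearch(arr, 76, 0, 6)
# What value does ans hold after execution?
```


bsearch(arr, 76, 0, 6)
lo=0, hi=6, mid=3, arr[mid]=44
44 < 76, search right half
lo=4, hi=6, mid=5, arr[mid]=61
61 < 76, search right half
lo=6, hi=6, mid=6, arr[mid]=76
arr[6] == 76, found at index 6
= 6


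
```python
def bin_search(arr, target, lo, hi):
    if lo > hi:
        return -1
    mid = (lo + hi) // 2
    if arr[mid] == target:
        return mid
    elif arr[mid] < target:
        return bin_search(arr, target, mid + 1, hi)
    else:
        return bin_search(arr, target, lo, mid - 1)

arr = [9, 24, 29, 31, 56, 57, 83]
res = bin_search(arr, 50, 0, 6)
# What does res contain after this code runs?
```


bin_search(arr, 50, 0, 6)
lo=0, hi=6, mid=3, arr[mid]=31
31 < 50, search right half
lo=4, hi=6, mid=5, arr[mid]=57
57 > 50, search left half
lo=4, hi=4, mid=4, arr[mid]=56
56 > 50, search left half
lo > hi, target not found, return -1
= -1


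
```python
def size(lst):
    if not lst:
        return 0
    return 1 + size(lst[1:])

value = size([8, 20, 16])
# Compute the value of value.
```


size([8, 20, 16])
= 1 + size([20, 16])
= 1 + 1 + size([16])
= 1 + 1 + 1 + size([])
= 1 + 1 + 1 + 0
= 3


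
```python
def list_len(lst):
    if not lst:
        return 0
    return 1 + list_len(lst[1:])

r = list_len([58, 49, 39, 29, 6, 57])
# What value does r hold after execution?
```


list_len([58, 49, 39, 29, 6, 57])
= 1 + list_len([49, 39, 29, 6, 57])
= 1 + 1 + list_len([39, 29, 6, 57])
= 1 + 1 + 1 + list_len([29, 6, 57])
= 1 + 1 + 1 + 1 + list_len([6, 57])
= 1 + 1 + 1 + 1 + 1 + list_len([57])
= 1 + 1 + 1 + 1 + 1 + 1 + list_len([])
= 1 + 1 + 1 + 1 + 1 + 1 + 0
= 6


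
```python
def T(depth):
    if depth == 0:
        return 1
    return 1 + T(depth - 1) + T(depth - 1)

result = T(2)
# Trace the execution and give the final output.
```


T(2)
= 1 + T(1) + T(1)
= 1 + 2 * T(1)
T(k) = 2^(k+1) - 1
T(0) = 1
T(1) = 3
T(2) = 7
T(2) = 2^3 - 1 = 7


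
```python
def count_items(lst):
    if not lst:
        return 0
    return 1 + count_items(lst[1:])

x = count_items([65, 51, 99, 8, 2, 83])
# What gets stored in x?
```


count_items([65, 51, 99, 8, 2, 83])
= 1 + count_items([51, 99, 8, 2, 83])
= 1 + 1 + count_items([99, 8, 2, 83])
= 1 + 1 + 1 + count_items([8, 2, 83])
= 1 + 1 + 1 + 1 + count_items([2, 83])
= 1 + 1 + 1 + 1 + 1 + count_items([83])
= 1 + 1 + 1 + 1 + 1 + 1 + count_items([])
= 1 + 1 + 1 + 1 + 1 + 1 + 0
= 6


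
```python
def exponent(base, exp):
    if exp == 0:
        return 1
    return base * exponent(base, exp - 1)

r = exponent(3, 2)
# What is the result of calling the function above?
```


exponent(3, 2)
= 3 * exponent(3, 1)
= 3 * 3 * exponent(3, 0)
= 3 * 3 * 1
= 9


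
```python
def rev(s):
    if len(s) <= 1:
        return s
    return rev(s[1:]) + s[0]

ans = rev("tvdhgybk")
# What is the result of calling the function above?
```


rev("tvdhgybk")
= rev("vdhgybk") + "t"
= rev("dhgybk") + "v" + "t"
= rev("hgybk") + "d" + "v" + "t"
= rev("gybk") + "h" + "d" + "v" + "t"
= rev("ybk") + "g" + "h" + "d" + "v" + "t"
= rev("bk") + "y" + "g" + "h" + "d" + "v" + "t"
= rev("k") + "b" + "y" + "g" + "h" + "d" + "v" + "t"
= "k" + "b" + "y" + "g" + "h" + "d" + "v" + "t"
= "kbyghdvt"


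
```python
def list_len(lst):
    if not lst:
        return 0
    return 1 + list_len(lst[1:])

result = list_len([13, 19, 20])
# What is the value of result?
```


list_len([13, 19, 20])
= 1 + list_len([19, 20])
= 1 + 1 + list_len([20])
= 1 + 1 + 1 + list_len([])
= 1 + 1 + 1 + 0
= 3


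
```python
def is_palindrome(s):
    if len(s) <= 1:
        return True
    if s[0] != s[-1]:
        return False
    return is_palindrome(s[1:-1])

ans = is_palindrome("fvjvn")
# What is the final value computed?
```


is_palindrome("fvjvn")
"fvjvn": s[0]='f' != s[-1]='n' -> False
= False


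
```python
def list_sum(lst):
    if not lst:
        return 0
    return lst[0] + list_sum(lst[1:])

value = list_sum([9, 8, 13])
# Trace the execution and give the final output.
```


list_sum([9, 8, 13])
= 9 + list_sum([8, 13])
= 9 + 8 + list_sum([13])
= 9 + 8 + 13 + list_sum([])
= 9 + 8 + 13 + 0
= 30


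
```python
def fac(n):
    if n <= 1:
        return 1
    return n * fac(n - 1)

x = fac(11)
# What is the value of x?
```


fac(11)
= 11 * fac(10)
= 11 * 10 * fac(9)
= 11 * 10 * 9 * fac(8)
= 11 * 10 * 9 * 8 * fac(7)
= 11 * 10 * 9 * 8 * 7 * fac(6)
= 11 * 10 * 9 * 8 * 7 * 6 * fac(5)
= 11 * 10 * 9 * 8 * 7 * 6 * 5 * fac(4)
= 11 * 10 * 9 * 8 * 7 * 6 * 5 * 4 * fac(3)
= 11 * 10 * 9 * 8 * 7 * 6 * 5 * 4 * 3 * fac(2)
= 11 * 10 * 9 * 8 * 7 * 6 * 5 * 4 * 3 * 2 * fac(1)
= 11 * 10 * 9 * 8 * 7 * 6 * 5 * 4 * 3 * 2 * 1
= 39916800


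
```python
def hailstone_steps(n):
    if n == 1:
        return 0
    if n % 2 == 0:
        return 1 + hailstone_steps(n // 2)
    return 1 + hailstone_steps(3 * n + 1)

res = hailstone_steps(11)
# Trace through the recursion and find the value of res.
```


hailstone_steps(11)
11 is odd -> 3*11+1 = 34 -> hailstone_steps(34)
34 is even -> hailstone_steps(17)
17 is odd -> 3*17+1 = 52 -> hailstone_steps(52)
52 is even -> hailstone_steps(26)
26 is even -> hailstone_steps(13)
13 is odd -> 3*13+1 = 40 -> hailstone_steps(40)
40 is even -> hailstone_steps(20)
20 is even -> hailstone_steps(10)
10 is even -> hailstone_steps(5)
5 is odd -> 3*5+1 = 16 -> hailstone_steps(16)
16 is even -> hailstone_steps(8)
8 is even -> hailstone_steps(4)
4 is even -> hailstone_steps(2)
2 is even -> hailstone_steps(1)
Reached 1 after 14 steps
= 14


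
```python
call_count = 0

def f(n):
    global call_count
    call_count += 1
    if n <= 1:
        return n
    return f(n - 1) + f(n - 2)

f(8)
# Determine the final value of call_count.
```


f(8) calls f(7) and f(6); each non-base call branches into two more.
Let C(k) = total number of calls made by f(k), including the call to f(k) itself.
Base cases: C(0) = 1, C(1) = 1
Recurrence: C(k) = 1 + C(k-1) + C(k-2)
  C(2) = 1 + C(1) + C(0) = 1 + 1 + 1 = 3
  C(3) = 1 + C(2) + C(1) = 1 + 3 + 1 = 5
  C(4) = 1 + C(3) + C(2) = 1 + 5 + 3 = 9
  C(5) = 1 + C(4) + C(3) = 1 + 9 + 5 = 15
  C(6) = 1 + C(5) + C(4) = 1 + 15 + 9 = 25
  C(7) = 1 + C(6) + C(5) = 1 + 25 + 15 = 41
  C(8) = 1 + C(7) + C(6) = 1 + 41 + 25 = 67
Total calls = C(8) = 67


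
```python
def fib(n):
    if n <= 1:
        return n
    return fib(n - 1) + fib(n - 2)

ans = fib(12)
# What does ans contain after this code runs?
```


fib(12)
= fib(11) + fib(10)
= (fib(10) + fib(9)) + fib(10)
Computing bottom-up: fib(0)=0, fib(1)=1, fib(2)=1, fib(3)=2, fib(4)=3, fib(5)=5, fib(6)=8, fib(7)=13, fib(8)=21, fib(9)=34, fib(10)=55, fib(11)=89, fib(12)=144
= 144


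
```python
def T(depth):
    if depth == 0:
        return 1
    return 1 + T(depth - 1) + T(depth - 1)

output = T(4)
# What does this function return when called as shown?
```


T(4)
= 1 + T(3) + T(3)
= 1 + 2 * T(3)
T(k) = 2^(k+1) - 1
T(0) = 1
T(1) = 3
T(2) = 7
T(3) = 15
T(4) = 31
T(4) = 2^5 - 1 = 31


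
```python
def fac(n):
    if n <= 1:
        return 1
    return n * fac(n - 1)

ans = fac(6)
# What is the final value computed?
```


fac(6)
= 6 * fac(5)
= 6 * 5 * fac(4)
= 6 * 5 * 4 * fac(3)
= 6 * 5 * 4 * 3 * fac(2)
= 6 * 5 * 4 * 3 * 2 * fac(1)
= 6 * 5 * 4 * 3 * 2 * 1
= 720


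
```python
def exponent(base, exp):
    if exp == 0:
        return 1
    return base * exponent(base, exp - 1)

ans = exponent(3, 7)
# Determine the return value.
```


exponent(3, 7)
= 3 * exponent(3, 6)
= 3 * 3 * exponent(3, 5)
= 3 * 3 * 3 * exponent(3, 4)
= 3 * 3 * 3 * 3 * exponent(3, 3)
= 3 * 3 * 3 * 3 * 3 * exponent(3, 2)
= 3 * 3 * 3 * 3 * 3 * 3 * exponent(3, 1)
= 3 * 3 * 3 * 3 * 3 * 3 * 3 * exponent(3, 0)
= 3 * 3 * 3 * 3 * 3 * 3 * 3 * 1
= 2187


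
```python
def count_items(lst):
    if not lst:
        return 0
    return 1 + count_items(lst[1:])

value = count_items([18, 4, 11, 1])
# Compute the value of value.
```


count_items([18, 4, 11, 1])
= 1 + count_items([4, 11, 1])
= 1 + 1 + count_items([11, 1])
= 1 + 1 + 1 + count_items([1])
= 1 + 1 + 1 + 1 + count_items([])
= 1 + 1 + 1 + 1 + 0
= 4


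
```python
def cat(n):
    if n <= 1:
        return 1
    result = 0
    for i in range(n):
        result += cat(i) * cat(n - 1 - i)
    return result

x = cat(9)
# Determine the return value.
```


cat(9)
= sum of cat(i) * cat(9-1-i) for i in 0..8
First compute sub-values bottom-up:
  cat(0) = 1, cat(1) = 1
  cat(2) = 1*1 + 1*1 = 2
  cat(3) = 1*2 + 1*1 + 2*1 = 5
  cat(4) = 1*5 + 1*2 + 2*1 + 5*1 = 14
  cat(5) = 1*14 + 1*5 + 2*2 + 5*1 + 14*1 = 42
  cat(6) = 1*42 + 1*14 + 2*5 + 5*2 + 14*1 + 42*1 = 132
  cat(7) = 1*132 + 1*42 + 2*14 + 5*5 + 14*2 + 42*1 + 132*1 = 429
  cat(8) = 1*429 + 1*132 + 2*42 + 5*14 + 14*5 + 42*2 + 132*1 + 429*1 = 1430
Now cat(9):
  cat(0)*cat(8) = 1*1430 = 1430
  cat(1)*cat(7) = 1*429 = 429
  cat(2)*cat(6) = 2*132 = 264
  cat(3)*cat(5) = 5*42 = 210
  cat(4)*cat(4) = 14*14 = 196
  cat(5)*cat(3) = 42*5 = 210
  cat(6)*cat(2) = 132*2 = 264
  cat(7)*cat(1) = 429*1 = 429
  cat(8)*cat(0) = 1430*1 = 1430
= 1430 + 429 + 264 + 210 + 196 + 210 + 264 + 429 + 1430
= 4862


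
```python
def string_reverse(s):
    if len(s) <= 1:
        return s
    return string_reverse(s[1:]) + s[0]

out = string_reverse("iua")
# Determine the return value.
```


string_reverse("iua")
= string_reverse("ua") + "i"
= string_reverse("a") + "u" + "i"
= "a" + "u" + "i"
= "aui"


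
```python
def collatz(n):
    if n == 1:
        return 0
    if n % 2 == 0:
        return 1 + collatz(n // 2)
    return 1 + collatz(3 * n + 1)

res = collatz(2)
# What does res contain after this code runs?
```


collatz(2)
2 is even -> collatz(1)
Reached 1 after 1 steps
= 1


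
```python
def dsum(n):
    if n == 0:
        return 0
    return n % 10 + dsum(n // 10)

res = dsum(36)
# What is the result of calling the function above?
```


dsum(36)
= 6 + dsum(3)
= 6 + 3 + dsum(0)
= 6 + 3 + 0
= 9


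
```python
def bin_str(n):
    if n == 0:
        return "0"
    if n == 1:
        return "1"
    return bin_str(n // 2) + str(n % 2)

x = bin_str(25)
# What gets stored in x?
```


bin_str(25)
= bin_str(12) + "1"
= bin_str(6) + "0" + "1"
= bin_str(3) + "0" + "0" + "1"
= bin_str(1) + "1" + "0" + "0" + "1"
= "1" + "1" + "0" + "0" + "1"
= "11001"


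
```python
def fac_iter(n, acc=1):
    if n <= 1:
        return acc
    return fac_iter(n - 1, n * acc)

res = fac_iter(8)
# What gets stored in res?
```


fac_iter(8, 1)
= fac_iter(7, 8 * 1) = fac_iter(7, 8)
= fac_iter(6, 7 * 8) = fac_iter(6, 56)
= fac_iter(5, 6 * 56) = fac_iter(5, 336)
= fac_iter(4, 5 * 336) = fac_iter(4, 1680)
= fac_iter(3, 4 * 1680) = fac_iter(3, 6720)
= fac_iter(2, 3 * 6720) = fac_iter(2, 20160)
= fac_iter(1, 2 * 20160) = fac_iter(1, 40320)
n <= 1, return acc = 40320


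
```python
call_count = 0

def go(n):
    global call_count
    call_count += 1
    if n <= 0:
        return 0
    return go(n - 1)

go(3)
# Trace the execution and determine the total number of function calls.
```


go(3) calls go(2) calls ... calls go(0)
Total calls: 3 + 1 (for base case) = 4


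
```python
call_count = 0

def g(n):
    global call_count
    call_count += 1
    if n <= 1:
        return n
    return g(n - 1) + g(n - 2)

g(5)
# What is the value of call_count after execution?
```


g(5) calls g(4) and g(3); each non-base call branches into two more.
Let C(k) = total number of calls made by g(k), including the call to g(k) itself.
Base cases: C(0) = 1, C(1) = 1
Recurrence: C(k) = 1 + C(k-1) + C(k-2)
  C(2) = 1 + C(1) + C(0) = 1 + 1 + 1 = 3
  C(3) = 1 + C(2) + C(1) = 1 + 3 + 1 = 5
  C(4) = 1 + C(3) + C(2) = 1 + 5 + 3 = 9
  C(5) = 1 + C(4) + C(3) = 1 + 9 + 5 = 15
Total calls = C(5) = 15


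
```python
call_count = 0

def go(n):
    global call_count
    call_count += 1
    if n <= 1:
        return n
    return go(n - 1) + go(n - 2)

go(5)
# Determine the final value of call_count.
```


go(5) calls go(4) and go(3); each non-base call branches into two more.
Let C(k) = total number of calls made by go(k), including the call to go(k) itself.
Base cases: C(0) = 1, C(1) = 1
Recurrence: C(k) = 1 + C(k-1) + C(k-2)
  C(2) = 1 + C(1) + C(0) = 1 + 1 + 1 = 3
  C(3) = 1 + C(2) + C(1) = 1 + 3 + 1 = 5
  C(4) = 1 + C(3) + C(2) = 1 + 5 + 3 = 9
  C(5) = 1 + C(4) + C(3) = 1 + 9 + 5 = 15
Total calls = C(5) = 15


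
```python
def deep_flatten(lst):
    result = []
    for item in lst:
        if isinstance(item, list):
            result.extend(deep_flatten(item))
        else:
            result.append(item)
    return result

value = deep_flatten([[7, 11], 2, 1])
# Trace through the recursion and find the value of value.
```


deep_flatten([[7, 11], 2, 1])
Processing each element:
  [7, 11] is a list -> deep_flatten recursively -> [7, 11]
  2 is not a list -> append 2
  1 is not a list -> append 1
= [7, 11, 2, 1]


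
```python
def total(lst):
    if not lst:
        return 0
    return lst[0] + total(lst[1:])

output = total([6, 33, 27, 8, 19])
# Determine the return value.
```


total([6, 33, 27, 8, 19])
= 6 + total([33, 27, 8, 19])
= 6 + 33 + total([27, 8, 19])
= 6 + 33 + 27 + total([8, 19])
= 6 + 33 + 27 + 8 + total([19])
= 6 + 33 + 27 + 8 + 19 + total([])
= 6 + 33 + 27 + 8 + 19 + 0
= 93


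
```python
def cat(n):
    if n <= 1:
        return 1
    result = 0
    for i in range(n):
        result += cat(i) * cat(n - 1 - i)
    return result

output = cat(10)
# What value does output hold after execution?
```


cat(10)
= sum of cat(i) * cat(10-1-i) for i in 0..9
First compute sub-values bottom-up:
  cat(0) = 1, cat(1) = 1
  cat(2) = 1*1 + 1*1 = 2
  cat(3) = 1*2 + 1*1 + 2*1 = 5
  cat(4) = 1*5 + 1*2 + 2*1 + 5*1 = 14
  cat(5) = 1*14 + 1*5 + 2*2 + 5*1 + 14*1 = 42
  cat(6) = 1*42 + 1*14 + 2*5 + 5*2 + 14*1 + 42*1 = 132
  cat(7) = 1*132 + 1*42 + 2*14 + 5*5 + 14*2 + 42*1 + 132*1 = 429
  cat(8) = 1*429 + 1*132 + 2*42 + 5*14 + 14*5 + 42*2 + 132*1 + 429*1 = 1430
  cat(9) = 1*1430 + 1*429 + 2*132 + 5*42 + 14*14 + 42*5 + 132*2 + 429*1 + 1430*1 = 4862
Now cat(10):
  cat(0)*cat(9) = 1*4862 = 4862
  cat(1)*cat(8) = 1*1430 = 1430
  cat(2)*cat(7) = 2*429 = 858
  cat(3)*cat(6) = 5*132 = 660
  cat(4)*cat(5) = 14*42 = 588
  cat(5)*cat(4) = 42*14 = 588
  cat(6)*cat(3) = 132*5 = 660
  cat(7)*cat(2) = 429*2 = 858
  cat(8)*cat(1) = 1430*1 = 1430
  cat(9)*cat(0) = 4862*1 = 4862
= 4862 + 1430 + 858 + 660 + 588 + 588 + 660 + 858 + 1430 + 4862
= 16796


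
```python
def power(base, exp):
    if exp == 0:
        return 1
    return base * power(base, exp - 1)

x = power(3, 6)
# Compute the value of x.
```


power(3, 6)
= 3 * power(3, 5)
= 3 * 3 * power(3, 4)
= 3 * 3 * 3 * power(3, 3)
= 3 * 3 * 3 * 3 * power(3, 2)
= 3 * 3 * 3 * 3 * 3 * power(3, 1)
= 3 * 3 * 3 * 3 * 3 * 3 * power(3, 0)
= 3 * 3 * 3 * 3 * 3 * 3 * 1
= 729


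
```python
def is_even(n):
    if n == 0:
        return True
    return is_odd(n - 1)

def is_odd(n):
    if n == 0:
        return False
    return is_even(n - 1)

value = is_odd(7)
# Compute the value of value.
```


is_odd(7)
= is_even(6)
= is_odd(5)
= is_even(4)
= is_odd(3)
= is_even(2)
= is_odd(1)
= is_even(0)
n == 0: return True
= True


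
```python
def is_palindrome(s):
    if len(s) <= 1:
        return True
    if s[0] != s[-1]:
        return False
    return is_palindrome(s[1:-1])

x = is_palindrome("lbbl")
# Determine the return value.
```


is_palindrome("lbbl")
"lbbl": s[0]='l' == s[-1]='l' -> is_palindrome("bb")
"bb": s[0]='b' == s[-1]='b' -> is_palindrome("")
"": len <= 1 -> True
= True


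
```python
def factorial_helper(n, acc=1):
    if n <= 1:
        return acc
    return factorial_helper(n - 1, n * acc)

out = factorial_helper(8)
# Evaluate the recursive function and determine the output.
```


factorial_helper(8, 1)
= factorial_helper(7, 8 * 1) = factorial_helper(7, 8)
= factorial_helper(6, 7 * 8) = factorial_helper(6, 56)
= factorial_helper(5, 6 * 56) = factorial_helper(5, 336)
= factorial_helper(4, 5 * 336) = factorial_helper(4, 1680)
= factorial_helper(3, 4 * 1680) = factorial_helper(3, 6720)
= factorial_helper(2, 3 * 6720) = factorial_helper(2, 20160)
= factorial_helper(1, 2 * 20160) = factorial_helper(1, 40320)
n <= 1, return acc = 40320


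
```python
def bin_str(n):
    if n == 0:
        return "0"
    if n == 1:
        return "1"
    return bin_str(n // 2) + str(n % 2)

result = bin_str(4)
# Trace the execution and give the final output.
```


bin_str(4)
= bin_str(2) + "0"
= bin_str(1) + "0" + "0"
= "1" + "0" + "0"
= "100"


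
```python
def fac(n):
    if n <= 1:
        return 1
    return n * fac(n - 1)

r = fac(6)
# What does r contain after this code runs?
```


fac(6)
= 6 * fac(5)
= 6 * 5 * fac(4)
= 6 * 5 * 4 * fac(3)
= 6 * 5 * 4 * 3 * fac(2)
= 6 * 5 * 4 * 3 * 2 * fac(1)
= 6 * 5 * 4 * 3 * 2 * 1
= 720


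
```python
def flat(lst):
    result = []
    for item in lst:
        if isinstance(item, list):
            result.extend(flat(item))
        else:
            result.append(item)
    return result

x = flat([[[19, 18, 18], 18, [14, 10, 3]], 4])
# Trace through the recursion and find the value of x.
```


flat([[[19, 18, 18], 18, [14, 10, 3]], 4])
Processing each element:
  [[19, 18, 18], 18, [14, 10, 3]] is a list -> flat recursively -> [19, 18, 18, 18, 14, 10, 3]
  4 is not a list -> append 4
= [19, 18, 18, 18, 14, 10, 3, 4]


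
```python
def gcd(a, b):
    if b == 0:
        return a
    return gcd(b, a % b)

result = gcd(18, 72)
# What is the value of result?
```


gcd(18, 72)
= gcd(72, 18 % 72) = gcd(72, 18)
= gcd(18, 72 % 18) = gcd(18, 0)
b == 0, return a = 18


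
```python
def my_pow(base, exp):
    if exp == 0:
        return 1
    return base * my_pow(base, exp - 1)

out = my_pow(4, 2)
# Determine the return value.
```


my_pow(4, 2)
= 4 * my_pow(4, 1)
= 4 * 4 * my_pow(4, 0)
= 4 * 4 * 1
= 16


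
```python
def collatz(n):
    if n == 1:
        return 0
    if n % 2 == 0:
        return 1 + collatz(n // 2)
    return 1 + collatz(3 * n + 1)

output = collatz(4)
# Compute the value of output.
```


collatz(4)
4 is even -> collatz(2)
2 is even -> collatz(1)
Reached 1 after 2 steps
= 2


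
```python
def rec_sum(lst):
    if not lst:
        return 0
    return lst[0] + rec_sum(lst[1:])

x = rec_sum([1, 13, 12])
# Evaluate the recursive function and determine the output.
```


rec_sum([1, 13, 12])
= 1 + rec_sum([13, 12])
= 1 + 13 + rec_sum([12])
= 1 + 13 + 12 + rec_sum([])
= 1 + 13 + 12 + 0
= 26


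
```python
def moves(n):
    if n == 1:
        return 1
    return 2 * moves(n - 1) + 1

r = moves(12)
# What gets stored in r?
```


moves(12)
= 2 * moves(11) + 1
= 2 * (2 * moves(10) + 1) + 1
= 2 * (2 * (2 * moves(9) + 1) + 1) + 1
= 2 * (2 * (2 * (2 * moves(8) + 1) + 1) + 1) + 1
= 2 * (2 * (2 * (2 * (2 * moves(7) + 1) + 1) + 1) + 1) + 1
= 2 * (2 * (2 * (2 * (2 * (2 * moves(6) + 1) + 1) + 1) + 1) + 1) + 1
= 2 * (2 * (2 * (2 * (2 * (2 * (2 * moves(5) + 1) + 1) + 1) + 1) + 1) + 1) + 1
= 2 * (2 * (2 * (2 * (2 * (2 * (2 * (2 * moves(4) + 1) + 1) + 1) + 1) + 1) + 1) + 1) + 1
= 2 * (2 * (2 * (2 * (2 * (2 * (2 * (2 * (2 * moves(3) + 1) + 1) + 1) + 1) + 1) + 1) + 1) + 1) + 1
= 2 * (2 * (2 * (2 * (2 * (2 * (2 * (2 * (2 * (2 * moves(2) + 1) + 1) + 1) + 1) + 1) + 1) + 1) + 1) + 1) + 1
= 2 * (2 * (2 * (2 * (2 * (2 * (2 * (2 * (2 * (2 * (2 * moves(1) + 1) + 1) + 1) + 1) + 1) + 1) + 1) + 1) + 1) + 1) + 1
Now compute bottom-up:
moves(1) = 1
moves(2) = 2 * 1 + 1 = 3
moves(3) = 2 * 3 + 1 = 7
moves(4) = 2 * 7 + 1 = 15
moves(5) = 2 * 15 + 1 = 31
moves(6) = 2 * 31 + 1 = 63
moves(7) = 2 * 63 + 1 = 127
moves(8) = 2 * 127 + 1 = 255
moves(9) = 2 * 255 + 1 = 511
moves(10) = 2 * 511 + 1 = 1023
moves(11) = 2 * 1023 + 1 = 2047
moves(12) = 2 * 2047 + 1 = 4095
= 4095
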